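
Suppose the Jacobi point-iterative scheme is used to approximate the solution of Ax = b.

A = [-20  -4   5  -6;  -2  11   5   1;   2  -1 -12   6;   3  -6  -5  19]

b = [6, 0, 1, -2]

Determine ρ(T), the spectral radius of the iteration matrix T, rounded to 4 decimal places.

0.6338

Let D = diag(-20, 11, -12, 19); L, U the strict triangles.
Jacobi: T = -D⁻¹(L+U), T[1,2] = -(5)/(11) = -0.4545; T[1,1] = 0.
  T[0,:] = [+0.0000 -0.2000 +0.2500 -0.3000]
  T[1,:] = [+0.1818 +0.0000 -0.4545 -0.0909]
  T[2,:] = [+0.1667 -0.0833 +0.0000 +0.5000]
  T[3,:] = [-0.1579 +0.3158 +0.2632 +0.0000]
|eigenvalues of T|: 0.6338, 0.3671, 0.3671, 0.1529.
ρ = 0.6338; 0.6338 < 1: convergent.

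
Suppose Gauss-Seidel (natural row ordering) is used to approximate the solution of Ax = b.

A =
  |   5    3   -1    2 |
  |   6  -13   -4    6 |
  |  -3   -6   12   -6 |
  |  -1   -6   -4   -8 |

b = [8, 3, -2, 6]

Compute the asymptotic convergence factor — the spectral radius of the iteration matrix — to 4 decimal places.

0.8988

Split A = D + L + U, D = diag(5, -13, 12, -8).
GS T = -(D+L)⁻¹U: row 0 first, T[0,1] = -(3)/(5) = -0.6000; later rows by forward substitution.
  T[0,:] = [+0.0000 -0.6000 +0.2000 -0.4000]
  T[1,:] = [+0.0000 -0.2769 -0.2154 +0.2769]
  T[2,:] = [+0.0000 -0.2885 -0.0577 +0.5385]
  T[3,:] = [+0.0000 +0.4269 +0.1654 -0.4269]
|λ(T)| sorted: 0.8988, 0.1133, 0.1133, 0.0000.
spectral radius ρ = 0.8988; 0.8988 < 1: convergent.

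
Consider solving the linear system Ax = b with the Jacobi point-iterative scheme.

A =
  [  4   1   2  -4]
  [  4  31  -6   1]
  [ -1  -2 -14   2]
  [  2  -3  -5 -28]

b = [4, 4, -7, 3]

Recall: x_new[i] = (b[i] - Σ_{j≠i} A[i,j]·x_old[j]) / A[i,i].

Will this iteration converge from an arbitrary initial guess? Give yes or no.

Write A = D+L+U with D = diag(4, 31, -14, -28).
Jacobi T = -D⁻¹(L+U): T[3,1] = -(-3)/(-28) = -0.1071; T[3,3] = 0.
  T[0,:] = [+0.0000, -0.2500, -0.5000, +1.0000]
  T[1,:] = [-0.1290, +0.0000, +0.1935, -0.0323]
  T[2,:] = [-0.0714, -0.1429, +0.0000, +0.1429]
  T[3,:] = [+0.0714, -0.1071, -0.1786, +0.0000]
|λ(T)| sorted: 0.3466, 0.2162, 0.2162, 0.0419.
ρ(T) = max|λ| = 0.3466; 0.3466 < 1 ⇒ converges.

yes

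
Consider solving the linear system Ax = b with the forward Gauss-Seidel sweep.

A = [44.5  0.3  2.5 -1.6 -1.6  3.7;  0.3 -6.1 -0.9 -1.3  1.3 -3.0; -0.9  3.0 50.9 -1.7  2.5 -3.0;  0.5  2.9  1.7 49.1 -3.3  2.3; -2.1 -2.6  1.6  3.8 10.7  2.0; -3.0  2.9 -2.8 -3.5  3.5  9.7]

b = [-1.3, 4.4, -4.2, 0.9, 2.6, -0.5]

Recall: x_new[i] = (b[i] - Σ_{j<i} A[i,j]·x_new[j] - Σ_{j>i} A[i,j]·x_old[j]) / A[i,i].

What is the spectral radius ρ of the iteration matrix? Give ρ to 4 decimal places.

A = D + L + U where D = diag(44.5, -6.1, 50.9, 49.1, 10.7, 9.7).
Gauss-Seidel: T = -(D+L)⁻¹U, row 0 first, T[0,2] = -(2.5)/(44.5) = -0.0562; later rows by forward substitution.
  T[0,:] = [+0.0000 -0.0067 -0.0562 +0.0360 +0.0360 -0.0831]
  T[1,:] = [+0.0000 -0.0003 -0.1503 -0.2113 +0.2149 -0.4959]
  T[2,:] = [+0.0000 -0.0001 +0.0079 +0.0465 -0.0611 +0.0867]
  T[3,:] = [+0.0000 +0.0001 +0.0092 +0.0105 +0.0563 -0.0197]
  T[4,:] = [+0.0000 -0.0014 -0.0520 -0.0550 +0.0484 -0.3297]
  T[5,:] = [+0.0000 -0.0015 +0.0519 +0.1114 -0.0679 +0.2594]
eigenvalue magnitudes: 0.3372, 0.0633, 0.0596, 0.0101, 0.0101, 0.0000.
ρ = 0.3372; 0.3372 < 1: convergent.

0.3372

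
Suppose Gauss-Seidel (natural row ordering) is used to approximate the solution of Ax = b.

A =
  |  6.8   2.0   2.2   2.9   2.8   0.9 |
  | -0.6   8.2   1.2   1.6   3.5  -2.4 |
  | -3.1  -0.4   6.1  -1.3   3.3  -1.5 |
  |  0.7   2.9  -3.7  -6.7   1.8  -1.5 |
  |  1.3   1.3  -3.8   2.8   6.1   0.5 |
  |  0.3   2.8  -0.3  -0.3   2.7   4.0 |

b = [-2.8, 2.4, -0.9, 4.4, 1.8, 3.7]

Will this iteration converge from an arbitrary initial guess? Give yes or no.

Split A = D + L + U, D = diag(6.8, 8.2, 6.1, -6.7, 6.1, 4).
Gauss-Seidel: T = -(D+L)⁻¹U, row 0 first, T[0,2] = -(2.2)/(6.8) = -0.3235; later rows by forward substitution.
  T[0,:] = [+0.0000, -0.2941, -0.3235, -0.4265, -0.4118, -0.1324]
  T[1,:] = [+0.0000, -0.0215, -0.1700, -0.2263, -0.4570, +0.2830]
  T[2,:] = [+0.0000, -0.1509, -0.1756, -0.0185, -0.7802, +0.1972]
  T[3,:] = [+0.0000, +0.0433, -0.0104, -0.1323, +0.4587, -0.2241]
  T[4,:] = [+0.0000, -0.0466, +0.0006, +0.1884, -0.5114, +0.1116]
  T[5,:] = [+0.0000, +0.0605, +0.1289, +0.0520, +0.6719, -0.2656]
|λ(T)| sorted: 0.9062, 0.1672, 0.0793, 0.0793, 0.0159, 0.0000.
ρ(T) = max|λ| = 0.9062; 0.9062 < 1: convergent.

yes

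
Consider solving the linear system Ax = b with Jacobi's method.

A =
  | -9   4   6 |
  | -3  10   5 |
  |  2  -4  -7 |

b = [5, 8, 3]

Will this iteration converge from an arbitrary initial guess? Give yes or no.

A = D + L + U where D = diag(-9, 10, -7).
Jacobi T = -D⁻¹(L+U): T[2,1] = -(-4)/(-7) = -0.5714; T[2,2] = 0.
  T[0,:] = [+0.0000, +0.4444, +0.6667]
  T[1,:] = [+0.3000, +0.0000, -0.5000]
  T[2,:] = [+0.2857, -0.5714, +0.0000]
moduli |λ_i(T)| = 0.8985, 0.5125, 0.3861.
ρ(T) = max|λ| = 0.8985; 0.8985 < 1: convergent.

yes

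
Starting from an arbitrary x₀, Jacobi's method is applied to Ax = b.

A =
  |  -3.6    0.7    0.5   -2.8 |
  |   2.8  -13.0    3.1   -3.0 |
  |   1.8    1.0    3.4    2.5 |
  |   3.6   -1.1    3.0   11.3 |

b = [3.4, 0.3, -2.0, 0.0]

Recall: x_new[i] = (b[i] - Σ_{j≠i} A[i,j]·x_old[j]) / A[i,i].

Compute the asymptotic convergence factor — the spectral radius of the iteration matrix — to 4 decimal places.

0.7266

Write A = D+L+U with D = diag(-3.6, -13, 3.4, 11.3).
T_J = -D⁻¹(L+U): T[2,0] = -(1.8)/(3.4) = -0.5294; T[2,2] = 0.
  T[0,:] = [+0.0000  +0.1944  +0.1389  -0.7778]
  T[1,:] = [+0.2154  +0.0000  +0.2385  -0.2308]
  T[2,:] = [-0.5294  -0.2941  +0.0000  -0.7353]
  T[3,:] = [-0.3186  +0.0973  -0.2655  +0.0000]
|roots of det(T-λI)|: 0.7266, 0.4380, 0.4380, 0.0247.
ρ = 0.7266; 0.7266 < 1, so it converges for any x₀.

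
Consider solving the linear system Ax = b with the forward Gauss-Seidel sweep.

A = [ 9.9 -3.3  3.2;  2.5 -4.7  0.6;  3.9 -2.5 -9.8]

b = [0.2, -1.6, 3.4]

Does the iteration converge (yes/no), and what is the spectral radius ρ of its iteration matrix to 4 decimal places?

Let D = diag(9.9, -4.7, -9.8); L, U the strict triangles.
GS T = -(D+L)⁻¹U: row 0 first, T[0,2] = -(3.2)/(9.9) = -0.3232; later rows by forward substitution.
  T[0,:] = [+0.0000  +0.3333  -0.3232]
  T[1,:] = [+0.0000  +0.1773  -0.0443]
  T[2,:] = [+0.0000  +0.0874  -0.1173]
eigenvalue magnitudes: 0.1635, 0.1036, 0.0000.
spectral radius ρ = 0.1635; 0.1635 < 1, so it converges for any x₀.

yes, ρ = 0.1635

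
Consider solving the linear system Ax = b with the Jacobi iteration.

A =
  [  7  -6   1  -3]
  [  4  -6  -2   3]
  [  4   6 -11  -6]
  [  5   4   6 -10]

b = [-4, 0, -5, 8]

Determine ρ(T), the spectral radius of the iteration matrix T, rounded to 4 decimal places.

Split A = D + L + U, D = diag(7, -6, -11, -10).
Jacobi: T = -D⁻¹(L+U), T[1,0] = -(4)/(-6) = +0.6667; T[1,1] = 0.
  T[0,:] = [+0.0000 +0.8571 -0.1429 +0.4286]
  T[1,:] = [+0.6667 +0.0000 -0.3333 +0.5000]
  T[2,:] = [+0.3636 +0.5455 +0.0000 -0.5455]
  T[3,:] = [+0.5000 +0.4000 +0.6000 +0.0000]
|eigenvalues of T|: 1.1313, 0.7542, 0.7542, 0.7488.
ρ = 1.1313; 1.1313 > 1, so it fails to converge.

1.1313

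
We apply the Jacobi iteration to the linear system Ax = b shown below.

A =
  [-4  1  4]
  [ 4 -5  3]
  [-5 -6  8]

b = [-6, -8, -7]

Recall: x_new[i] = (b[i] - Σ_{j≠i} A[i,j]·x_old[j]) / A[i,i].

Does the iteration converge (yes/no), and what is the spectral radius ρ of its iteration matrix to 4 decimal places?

Write A = D+L+U with D = diag(-4, -5, 8).
T_J = -D⁻¹(L+U): T[0,1] = -(1)/(-4) = +0.2500; T[0,0] = 0.
  T[0,:] = [+0.0000  +0.2500  +1.0000]
  T[1,:] = [+0.8000  +0.0000  +0.6000]
  T[2,:] = [+0.6250  +0.7500  +0.0000]
|eigenvalues of T|: 1.3391, 0.7198, 0.7198.
ρ = 1.3391; 1.3391 > 1, so it fails to converge.

no, ρ = 1.3391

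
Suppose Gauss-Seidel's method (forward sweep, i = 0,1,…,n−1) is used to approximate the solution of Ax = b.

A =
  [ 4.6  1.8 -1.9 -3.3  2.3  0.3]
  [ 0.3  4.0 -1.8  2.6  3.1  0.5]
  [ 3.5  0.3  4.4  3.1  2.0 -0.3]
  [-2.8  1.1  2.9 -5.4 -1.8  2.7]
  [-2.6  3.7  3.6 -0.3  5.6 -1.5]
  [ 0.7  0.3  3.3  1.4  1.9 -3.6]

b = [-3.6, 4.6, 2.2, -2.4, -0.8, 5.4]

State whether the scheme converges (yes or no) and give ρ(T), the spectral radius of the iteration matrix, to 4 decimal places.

Write A = D+L+U with D = diag(4.6, 4, 4.4, -5.4, 5.6, -3.6).
GS T = -(D+L)⁻¹U: row 0 first, T[0,5] = -(0.3)/(4.6) = -0.0652; later rows by forward substitution.
  T[0,:] = [+0.0000, -0.3913, +0.4130, +0.7174, -0.5000, -0.0652]
  T[1,:] = [+0.0000, +0.0293, +0.4190, -0.7038, -0.7375, -0.1201]
  T[2,:] = [+0.0000, +0.3093, -0.3571, -1.2272, -0.0065, +0.1282]
  T[3,:] = [+0.0000, +0.3750, -0.3206, -1.1744, -0.2278, +0.5782]
  T[4,:] = [+0.0000, -0.3798, +0.1273, +1.5241, +0.2471, +0.2655]
  T[5,:] = [+0.0000, +0.1552, -0.2696, -0.6964, -0.1228, +0.4598]
eigenvalue magnitudes: 1.2522, 0.4861, 0.4861, 0.1979, 0.0368, 0.0000.
ρ = 1.2522; 1.2522 > 1 ⇒ diverges.

no, ρ = 1.2522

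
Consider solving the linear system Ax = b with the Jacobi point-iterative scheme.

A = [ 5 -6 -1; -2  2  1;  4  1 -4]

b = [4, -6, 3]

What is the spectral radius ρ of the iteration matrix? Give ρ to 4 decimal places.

Let D = diag(5, 2, -4); L, U the strict triangles.
T_J = -D⁻¹(L+U): T[0,1] = -(-6)/(5) = +1.2000; T[0,0] = 0.
  T[0,:] = [+0.0000, +1.2000, +0.2000]
  T[1,:] = [+1.0000, +0.0000, -0.5000]
  T[2,:] = [+1.0000, +0.2500, +0.0000]
|λ(T)| sorted: 1.3028, 0.6974, 0.6054.
spectral radius ρ = 1.3028; 1.3028 > 1, so it fails to converge.

1.3028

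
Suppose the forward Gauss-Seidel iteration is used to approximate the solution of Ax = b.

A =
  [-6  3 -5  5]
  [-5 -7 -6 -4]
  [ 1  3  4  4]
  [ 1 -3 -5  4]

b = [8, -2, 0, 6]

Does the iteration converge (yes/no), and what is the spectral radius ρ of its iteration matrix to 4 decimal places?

no, ρ = 1.6472

Split A = D + L + U, D = diag(-6, -7, 4, 4).
Gauss-Seidel: T = -(D+L)⁻¹U, row 0 first, T[0,3] = -(5)/(-6) = +0.8333; later rows by forward substitution.
  T[0,:] = [+0.0000 +0.5000 -0.8333 +0.8333]
  T[1,:] = [+0.0000 -0.3571 -0.2619 -1.1667]
  T[2,:] = [+0.0000 +0.1429 +0.4048 -0.3333]
  T[3,:] = [+0.0000 -0.2143 +0.5179 -1.5000]
moduli |λ_i(T)| = 1.6472, 0.2550, 0.2550, 0.0000.
ρ = 1.6472; 1.6472 > 1 ⇒ diverges.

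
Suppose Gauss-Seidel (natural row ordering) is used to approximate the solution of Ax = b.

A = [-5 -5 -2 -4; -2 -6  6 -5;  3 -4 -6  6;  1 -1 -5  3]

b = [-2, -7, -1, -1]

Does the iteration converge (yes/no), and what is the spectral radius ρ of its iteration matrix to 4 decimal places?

Let D = diag(-5, -6, -6, 3); L, U the strict triangles.
GS T = -(D+L)⁻¹U: row 0 first, T[0,1] = -(-5)/(-5) = -1.0000; later rows by forward substitution.
  T[0,:] = [+0.0000 -1.0000 -0.4000 -0.8000]
  T[1,:] = [+0.0000 +0.3333 +1.1333 -0.5667]
  T[2,:] = [+0.0000 -0.7222 -0.9556 +0.9778]
  T[3,:] = [+0.0000 -0.7593 -1.0815 +1.7074]
eigenvalue magnitudes: 1.2474, 0.5169, 0.5169, 0.0000.
ρ = 1.2474; 1.2474 > 1: divergent.

no, ρ = 1.2474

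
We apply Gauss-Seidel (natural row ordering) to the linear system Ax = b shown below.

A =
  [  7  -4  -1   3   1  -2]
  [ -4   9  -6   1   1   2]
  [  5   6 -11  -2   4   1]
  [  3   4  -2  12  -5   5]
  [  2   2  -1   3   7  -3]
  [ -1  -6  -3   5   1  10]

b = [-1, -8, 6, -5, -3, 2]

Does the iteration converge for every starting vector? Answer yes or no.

no

Diagonal D = diag(7, 9, -11, 12, 7, 10); L, U strict lower/upper.
T_GS = -(D+L)⁻¹U: row 0 first, T[0,2] = -(-1)/(7) = +0.1429; later rows by forward substitution.
  T[0,:] = [+0.0000  +0.5714  +0.1429  -0.4286  -0.1429  +0.2857]
  T[1,:] = [+0.0000  +0.2540  +0.7302  -0.3016  -0.1746  -0.0952]
  T[2,:] = [+0.0000  +0.3983  +0.4632  -0.5411  +0.2035  +0.1688]
  T[3,:] = [+0.0000  -0.1611  -0.2019  +0.1175  +0.5445  -0.4282]
  T[4,:] = [+0.0000  -0.1099  -0.0967  +0.0810  -0.1136  +0.5818]
  T[5,:] = [+0.0000  +0.4206  +0.7020  -0.4530  -0.3189  +0.1780]
|roots of det(T-λI)|: 1.2755, 0.3401, 0.3401, 0.1607, 0.0522, 0.0000.
ρ(T) = max|λ| = 1.2755; 1.2755 > 1: divergent.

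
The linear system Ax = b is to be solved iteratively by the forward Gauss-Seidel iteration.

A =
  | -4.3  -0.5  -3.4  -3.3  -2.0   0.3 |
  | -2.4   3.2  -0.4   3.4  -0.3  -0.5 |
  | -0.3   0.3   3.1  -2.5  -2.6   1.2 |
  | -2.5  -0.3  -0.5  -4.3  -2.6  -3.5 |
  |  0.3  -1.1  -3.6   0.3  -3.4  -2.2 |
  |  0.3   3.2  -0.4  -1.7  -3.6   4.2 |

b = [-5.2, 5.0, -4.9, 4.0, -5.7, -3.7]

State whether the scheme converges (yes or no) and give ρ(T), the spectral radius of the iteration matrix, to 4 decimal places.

Let D = diag(-4.3, 3.2, 3.1, -4.3, -3.4, 4.2); L, U the strict triangles.
Gauss-Seidel: T = -(D+L)⁻¹U, row 0 first, T[0,4] = -(-2)/(-4.3) = -0.4651; later rows by forward substitution.
  T[0,:] = [+0.0000  -0.1163  -0.7907  -0.7674  -0.4651  +0.0698]
  T[1,:] = [+0.0000  -0.0872  -0.4680  -1.6381  -0.2551  +0.2086]
  T[2,:] = [+0.0000  -0.0028  -0.0312  +0.8907  +0.8184  -0.4005]
  T[3,:] = [+0.0000  +0.0740  +0.4960  +0.4569  -0.4116  -0.8225]
  T[4,:] = [+0.0000  +0.0275  +0.1585  -0.4405  -0.8614  -0.3569]
  T[5,:] = [+0.0000  +0.1280  +0.7467  +1.1950  -0.5994  -0.8408]
|roots of det(T-λI)|: 1.4634, 0.8305, 0.8305, 0.1360, 0.0024, 0.0000.
spectral radius ρ = 1.4634; 1.4634 > 1, so it fails to converge.

no, ρ = 1.4634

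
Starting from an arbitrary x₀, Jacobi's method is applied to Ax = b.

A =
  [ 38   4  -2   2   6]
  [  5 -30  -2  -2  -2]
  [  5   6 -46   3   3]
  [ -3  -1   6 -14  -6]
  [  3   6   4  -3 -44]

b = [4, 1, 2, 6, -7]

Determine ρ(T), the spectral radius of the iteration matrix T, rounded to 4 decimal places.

0.3275

A = D + L + U where D = diag(38, -30, -46, -14, -44).
T_J = -D⁻¹(L+U): T[1,4] = -(-2)/(-30) = -0.0667; T[1,1] = 0.
  T[0,:] = [+0.0000, -0.1053, +0.0526, -0.0526, -0.1579]
  T[1,:] = [+0.1667, +0.0000, -0.0667, -0.0667, -0.0667]
  T[2,:] = [+0.1087, +0.1304, +0.0000, +0.0652, +0.0652]
  T[3,:] = [-0.2143, -0.0714, +0.4286, +0.0000, -0.4286]
  T[4,:] = [+0.0682, +0.1364, +0.0909, -0.0682, +0.0000]
|λ(T)| sorted: 0.3275, 0.2029, 0.2029, 0.2012, 0.0174.
spectral radius ρ = 0.3275; 0.3275 < 1, so it converges for any x₀.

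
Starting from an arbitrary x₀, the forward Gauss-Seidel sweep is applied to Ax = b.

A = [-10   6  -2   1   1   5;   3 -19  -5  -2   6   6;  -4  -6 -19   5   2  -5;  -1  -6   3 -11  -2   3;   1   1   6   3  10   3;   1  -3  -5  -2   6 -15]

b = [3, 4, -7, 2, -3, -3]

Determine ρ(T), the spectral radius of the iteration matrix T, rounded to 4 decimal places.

0.7926

Diagonal D = diag(-10, -19, -19, -11, 10, -15); L, U strict lower/upper.
GS T = -(D+L)⁻¹U: row 0 first, T[0,5] = -(5)/(-10) = +0.5000; later rows by forward substitution.
  T[0,:] = [+0.0000 +0.6000 -0.2000 +0.1000 +0.1000 +0.5000]
  T[1,:] = [+0.0000 +0.0947 -0.2947 -0.0895 +0.3316 +0.3947]
  T[2,:] = [+0.0000 -0.1562 +0.1352 +0.2704 -0.0205 -0.4931]
  T[3,:] = [+0.0000 -0.1488 +0.2158 +0.1134 -0.3774 -0.1225]
  T[4,:] = [+0.0000 +0.0689 -0.0964 -0.1973 +0.0823 -0.0569]
  T[5,:] = [+0.0000 +0.1205 -0.0668 -0.1596 +0.0304 +0.1123]
|λ(T)| sorted: 0.7926, 0.2199, 0.1043, 0.0912, 0.0912, 0.0000.
ρ(T) = max|λ| = 0.7926; 0.7926 < 1 ⇒ converges.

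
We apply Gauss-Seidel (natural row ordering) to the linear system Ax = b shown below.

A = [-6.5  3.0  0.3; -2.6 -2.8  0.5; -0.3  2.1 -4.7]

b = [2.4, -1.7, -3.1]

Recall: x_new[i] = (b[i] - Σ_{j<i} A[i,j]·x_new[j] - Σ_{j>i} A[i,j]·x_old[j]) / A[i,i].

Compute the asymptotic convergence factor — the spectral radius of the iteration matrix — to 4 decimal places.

Let D = diag(-6.5, -2.8, -4.7); L, U the strict triangles.
Gauss-Seidel: T = -(D+L)⁻¹U, row 0 first, T[0,1] = -(3)/(-6.5) = +0.4615; later rows by forward substitution.
  T[0,:] = [+0.0000 +0.4615 +0.0462]
  T[1,:] = [+0.0000 -0.4286 +0.1357]
  T[2,:] = [+0.0000 -0.2209 +0.0577]
|eigenvalues of T|: 0.3561, 0.0148, 0.0000.
ρ(T) = max|λ| = 0.3561; 0.3561 < 1: convergent.

0.3561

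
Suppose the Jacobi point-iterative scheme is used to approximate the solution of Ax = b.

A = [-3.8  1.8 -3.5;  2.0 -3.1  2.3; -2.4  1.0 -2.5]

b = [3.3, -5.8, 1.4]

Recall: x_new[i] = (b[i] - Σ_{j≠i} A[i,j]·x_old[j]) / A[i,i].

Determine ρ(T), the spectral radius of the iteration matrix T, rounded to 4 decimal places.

1.3796

Let D = diag(-3.8, -3.1, -2.5); L, U the strict triangles.
T_J = -D⁻¹(L+U): T[0,1] = -(1.8)/(-3.8) = +0.4737; T[0,0] = 0.
  T[0,:] = [+0.0000 +0.4737 -0.9211]
  T[1,:] = [+0.6452 +0.0000 +0.7419]
  T[2,:] = [-0.9600 +0.4000 +0.0000]
moduli |λ_i(T)| = 1.3796, 0.9328, 0.4469.
ρ(T) = max|λ| = 1.3796; 1.3796 > 1: divergent.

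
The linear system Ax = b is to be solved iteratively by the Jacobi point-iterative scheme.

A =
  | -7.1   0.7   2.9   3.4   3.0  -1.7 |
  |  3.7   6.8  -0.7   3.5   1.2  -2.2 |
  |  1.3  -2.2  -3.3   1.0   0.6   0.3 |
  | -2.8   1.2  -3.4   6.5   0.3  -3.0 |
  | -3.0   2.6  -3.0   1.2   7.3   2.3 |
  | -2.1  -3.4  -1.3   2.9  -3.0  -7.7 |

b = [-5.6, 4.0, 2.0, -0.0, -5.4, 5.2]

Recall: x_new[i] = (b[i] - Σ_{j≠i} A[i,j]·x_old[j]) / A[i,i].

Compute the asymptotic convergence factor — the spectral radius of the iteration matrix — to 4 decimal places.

1.2191

A = D + L + U where D = diag(-7.1, 6.8, -3.3, 6.5, 7.3, -7.7).
Jacobi T = -D⁻¹(L+U): T[5,4] = -(-3)/(-7.7) = -0.3896; T[5,5] = 0.
  T[0,:] = [+0.0000  +0.0986  +0.4085  +0.4789  +0.4225  -0.2394]
  T[1,:] = [-0.5441  +0.0000  +0.1029  -0.5147  -0.1765  +0.3235]
  T[2,:] = [+0.3939  -0.6667  +0.0000  +0.3030  +0.1818  +0.0909]
  T[3,:] = [+0.4308  -0.1846  +0.5231  +0.0000  -0.0462  +0.4615]
  T[4,:] = [+0.4110  -0.3562  +0.4110  -0.1644  +0.0000  -0.3151]
  T[5,:] = [-0.2727  -0.4416  -0.1688  +0.3766  -0.3896  +0.0000]
eigenvalue magnitudes: 1.2191, 0.7387, 0.6824, 0.6824, 0.5910, 0.4410.
ρ = 1.2191; 1.2191 > 1 ⇒ diverges.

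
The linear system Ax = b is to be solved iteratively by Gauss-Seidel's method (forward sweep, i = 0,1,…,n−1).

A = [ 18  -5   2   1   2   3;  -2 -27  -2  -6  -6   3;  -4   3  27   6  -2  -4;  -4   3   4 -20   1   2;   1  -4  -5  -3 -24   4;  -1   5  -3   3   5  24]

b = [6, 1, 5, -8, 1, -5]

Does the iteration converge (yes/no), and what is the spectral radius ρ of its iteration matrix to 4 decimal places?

Write A = D+L+U with D = diag(18, -27, 27, -20, -24, 24).
Gauss-Seidel: T = -(D+L)⁻¹U, row 0 first, T[0,3] = -(1)/(18) = -0.0556; later rows by forward substitution.
  T[0,:] = [+0.0000 +0.2778 -0.1111 -0.0556 -0.1111 -0.1667]
  T[1,:] = [+0.0000 -0.0206 -0.0658 -0.2181 -0.2140 +0.1235]
  T[2,:] = [+0.0000 +0.0434 -0.0091 -0.2062 +0.0814 +0.1097]
  T[3,:] = [+0.0000 -0.0500 +0.0105 -0.0628 +0.0564 +0.1738]
  T[4,:] = [+0.0000 +0.0122 +0.0069 +0.0849 +0.0070 +0.0946]
  T[5,:] = [+0.0000 +0.0250 +0.0052 +0.0075 +0.0416 -0.0604]
|roots of det(T-λI)|: 0.1854, 0.1002, 0.0959, 0.0959, 0.0093, 0.0000.
ρ(T) = max|λ| = 0.1854; 0.1854 < 1: convergent.

yes, ρ = 0.1854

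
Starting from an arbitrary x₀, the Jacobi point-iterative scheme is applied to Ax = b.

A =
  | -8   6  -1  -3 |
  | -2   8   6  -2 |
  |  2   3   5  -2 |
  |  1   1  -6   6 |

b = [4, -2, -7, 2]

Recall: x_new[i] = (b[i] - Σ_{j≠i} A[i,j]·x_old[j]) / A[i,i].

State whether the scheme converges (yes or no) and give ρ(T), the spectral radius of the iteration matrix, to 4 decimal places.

Write A = D+L+U with D = diag(-8, 8, 5, 6).
T_J = -D⁻¹(L+U): T[0,2] = -(-1)/(-8) = -0.1250; T[0,0] = 0.
  T[0,:] = [+0.0000, +0.7500, -0.1250, -0.3750]
  T[1,:] = [+0.2500, +0.0000, -0.7500, +0.2500]
  T[2,:] = [-0.4000, -0.6000, +0.0000, +0.4000]
  T[3,:] = [-0.1667, -0.1667, +1.0000, +0.0000]
eigenvalue magnitudes: 1.1443, 0.8102, 0.4794, 0.1453.
ρ(T) = max|λ| = 1.1443; 1.1443 > 1 ⇒ diverges.

no, ρ = 1.1443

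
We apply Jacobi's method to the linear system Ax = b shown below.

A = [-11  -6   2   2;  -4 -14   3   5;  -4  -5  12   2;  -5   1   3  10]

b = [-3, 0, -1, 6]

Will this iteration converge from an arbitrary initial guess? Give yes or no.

yes

Let D = diag(-11, -14, 12, 10); L, U the strict triangles.
Jacobi: T = -D⁻¹(L+U), T[1,2] = -(3)/(-14) = +0.2143; T[1,1] = 0.
  T[0,:] = [+0.0000 -0.5455 +0.1818 +0.1818]
  T[1,:] = [-0.2857 +0.0000 +0.2143 +0.3571]
  T[2,:] = [+0.3333 +0.4167 +0.0000 -0.1667]
  T[3,:] = [+0.5000 -0.1000 -0.3000 +0.0000]
|eigenvalues of T|: 0.8509, 0.4126, 0.4126, 0.2301.
ρ(T) = max|λ| = 0.8509; 0.8509 < 1 ⇒ converges.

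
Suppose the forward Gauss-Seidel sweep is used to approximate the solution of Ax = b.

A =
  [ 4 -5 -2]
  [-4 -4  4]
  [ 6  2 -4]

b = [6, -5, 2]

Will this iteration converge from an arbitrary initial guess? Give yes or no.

no

Split A = D + L + U, D = diag(4, -4, -4).
GS T = -(D+L)⁻¹U: row 0 first, T[0,1] = -(-5)/(4) = +1.2500; later rows by forward substitution.
  T[0,:] = [+0.0000 +1.2500 +0.5000]
  T[1,:] = [+0.0000 -1.2500 +0.5000]
  T[2,:] = [+0.0000 +1.2500 +1.0000]
|eigenvalues of T|: 1.5000, 1.2500, 0.0000.
ρ = 1.5000; 1.5000 > 1 ⇒ diverges.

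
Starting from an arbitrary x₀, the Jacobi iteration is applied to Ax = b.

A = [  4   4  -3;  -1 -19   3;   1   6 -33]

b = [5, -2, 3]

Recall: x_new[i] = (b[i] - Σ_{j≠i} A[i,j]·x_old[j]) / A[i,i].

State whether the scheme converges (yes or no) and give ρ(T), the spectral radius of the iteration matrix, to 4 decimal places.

Split A = D + L + U, D = diag(4, -19, -33).
Jacobi: T = -D⁻¹(L+U), T[0,2] = -(-3)/(4) = +0.7500; T[0,0] = 0.
  T[0,:] = [+0.0000  -1.0000  +0.7500]
  T[1,:] = [-0.0526  +0.0000  +0.1579]
  T[2,:] = [+0.0303  +0.1818  +0.0000]
moduli |λ_i(T)| = 0.3694, 0.2263, 0.1431.
ρ = 0.3694; 0.3694 < 1 ⇒ converges.

yes, ρ = 0.3694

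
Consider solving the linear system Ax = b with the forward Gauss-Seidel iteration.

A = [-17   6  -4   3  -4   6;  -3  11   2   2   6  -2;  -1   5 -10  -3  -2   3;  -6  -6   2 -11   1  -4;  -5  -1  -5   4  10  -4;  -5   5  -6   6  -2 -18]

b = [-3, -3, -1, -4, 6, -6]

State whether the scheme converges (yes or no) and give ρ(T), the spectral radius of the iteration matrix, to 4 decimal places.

yes, ρ = 0.9128

Diagonal D = diag(-17, 11, -10, -11, 10, -18); L, U strict lower/upper.
Gauss-Seidel: T = -(D+L)⁻¹U, row 0 first, T[0,3] = -(3)/(-17) = +0.1765; later rows by forward substitution.
  T[0,:] = [+0.0000, +0.3529, -0.2353, +0.1765, -0.2353, +0.3529]
  T[1,:] = [+0.0000, +0.0963, -0.2460, -0.1337, -0.6096, +0.2781]
  T[2,:] = [+0.0000, +0.0128, -0.0995, -0.3845, -0.4813, +0.4037]
  T[3,:] = [+0.0000, -0.2427, +0.2444, -0.0932, +0.4643, -0.6344]
  T[4,:] = [+0.0000, +0.2896, -0.2898, -0.0801, -0.6050, +1.0599]
  T[5,:] = [+0.0000, -0.1887, +0.1439, +0.0198, +0.2784, -0.4846]
eigenvalue magnitudes: 0.9128, 0.2129, 0.2129, 0.0923, 0.0509, 0.0000.
spectral radius ρ = 0.9128; 0.9128 < 1 ⇒ converges.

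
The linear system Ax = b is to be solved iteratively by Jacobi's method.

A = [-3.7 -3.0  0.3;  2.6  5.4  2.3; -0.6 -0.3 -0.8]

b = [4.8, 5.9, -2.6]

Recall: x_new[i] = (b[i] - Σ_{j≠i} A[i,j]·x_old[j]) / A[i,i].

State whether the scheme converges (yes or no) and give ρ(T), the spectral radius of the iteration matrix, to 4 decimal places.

Split A = D + L + U, D = diag(-3.7, 5.4, -0.8).
Jacobi: T = -D⁻¹(L+U), T[0,1] = -(-3)/(-3.7) = -0.8108; T[0,0] = 0.
  T[0,:] = [+0.0000 -0.8108 +0.0811]
  T[1,:] = [-0.4815 +0.0000 -0.4259]
  T[2,:] = [-0.7500 -0.3750 +0.0000]
eigenvalue magnitudes: 0.8764, 0.5280, 0.5280.
spectral radius ρ = 0.8764; 0.8764 < 1: convergent.

yes, ρ = 0.8764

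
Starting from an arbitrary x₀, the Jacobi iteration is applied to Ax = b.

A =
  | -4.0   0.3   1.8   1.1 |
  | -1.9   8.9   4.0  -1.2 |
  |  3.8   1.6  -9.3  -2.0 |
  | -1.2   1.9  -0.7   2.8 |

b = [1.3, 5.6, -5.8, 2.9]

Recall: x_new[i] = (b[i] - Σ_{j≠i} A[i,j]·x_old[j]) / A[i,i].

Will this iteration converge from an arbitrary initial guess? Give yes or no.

yes

Let D = diag(-4, 8.9, -9.3, 2.8); L, U the strict triangles.
Jacobi: T = -D⁻¹(L+U), T[3,2] = -(-0.7)/(2.8) = +0.2500; T[3,3] = 0.
  T[0,:] = [+0.0000 +0.0750 +0.4500 +0.2750]
  T[1,:] = [+0.2135 +0.0000 -0.4494 +0.1348]
  T[2,:] = [+0.4086 +0.1720 +0.0000 -0.2151]
  T[3,:] = [+0.4286 -0.6786 +0.2500 +0.0000]
eigenvalue magnitudes: 0.6683, 0.5136, 0.5136, 0.4890.
spectral radius ρ = 0.6683; 0.6683 < 1: convergent.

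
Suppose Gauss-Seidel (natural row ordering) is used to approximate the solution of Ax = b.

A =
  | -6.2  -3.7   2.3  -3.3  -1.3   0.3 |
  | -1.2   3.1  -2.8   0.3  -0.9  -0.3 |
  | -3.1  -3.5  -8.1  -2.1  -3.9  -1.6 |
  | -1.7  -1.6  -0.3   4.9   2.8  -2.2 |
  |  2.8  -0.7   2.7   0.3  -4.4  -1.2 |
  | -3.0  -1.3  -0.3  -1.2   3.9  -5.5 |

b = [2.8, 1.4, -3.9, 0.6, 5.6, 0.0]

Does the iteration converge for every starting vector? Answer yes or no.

no

Let D = diag(-6.2, 3.1, -8.1, 4.9, -4.4, -5.5); L, U the strict triangles.
T_GS = -(D+L)⁻¹U: row 0 first, T[0,4] = -(-1.3)/(-6.2) = -0.2097; later rows by forward substitution.
  T[0,:] = [+0.0000 -0.5968 +0.3710 -0.5323 -0.2097 +0.0484]
  T[1,:] = [+0.0000 -0.2310 +1.0468 -0.3028 +0.2092 +0.1155]
  T[2,:] = [+0.0000 +0.3282 -0.5943 +0.0753 -0.4916 -0.2660]
  T[3,:] = [+0.0000 -0.2624 +0.4341 -0.2789 -0.6060 +0.4872]
  T[4,:] = [+0.0000 -0.1595 -0.2656 -0.2634 -0.5097 -0.3903]
  T[5,:] = [+0.0000 +0.3064 -0.7004 +0.2319 -0.1375 -0.4222]
|roots of det(T-λI)|: 1.5199, 0.8204, 0.2370, 0.2370, 0.1696, 0.0000.
ρ(T) = max|λ| = 1.5199; 1.5199 > 1: divergent.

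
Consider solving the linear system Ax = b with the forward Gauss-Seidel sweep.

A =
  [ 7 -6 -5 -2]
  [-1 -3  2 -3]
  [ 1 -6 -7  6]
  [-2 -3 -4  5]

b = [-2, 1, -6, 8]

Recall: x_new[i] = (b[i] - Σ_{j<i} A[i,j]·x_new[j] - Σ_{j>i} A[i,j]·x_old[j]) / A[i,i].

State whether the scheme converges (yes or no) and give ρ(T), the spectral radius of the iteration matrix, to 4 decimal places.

Let D = diag(7, -3, -7, 5); L, U the strict triangles.
GS T = -(D+L)⁻¹U: row 0 first, T[0,2] = -(-5)/(7) = +0.7143; later rows by forward substitution.
  T[0,:] = [+0.0000  +0.8571  +0.7143  +0.2857]
  T[1,:] = [+0.0000  -0.2857  +0.4286  -1.0952]
  T[2,:] = [+0.0000  +0.3673  -0.2653  +1.8367]
  T[3,:] = [+0.0000  +0.4653  +0.3306  +0.9265]
|roots of det(T-λI)|: 1.1352, 0.4154, 0.4154, 0.0000.
ρ(T) = max|λ| = 1.1352; 1.1352 > 1: divergent.

no, ρ = 1.1352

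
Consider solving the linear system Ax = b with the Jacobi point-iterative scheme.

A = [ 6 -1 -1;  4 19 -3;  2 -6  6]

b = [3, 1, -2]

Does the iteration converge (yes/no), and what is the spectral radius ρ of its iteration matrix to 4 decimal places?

yes, ρ = 0.4157

Diagonal D = diag(6, 19, 6); L, U strict lower/upper.
Jacobi: T = -D⁻¹(L+U), T[0,2] = -(-1)/(6) = +0.1667; T[0,0] = 0.
  T[0,:] = [+0.0000, +0.1667, +0.1667]
  T[1,:] = [-0.2105, +0.0000, +0.1579]
  T[2,:] = [-0.3333, +1.0000, +0.0000]
|eigenvalues of T|: 0.4157, 0.3248, 0.3248.
spectral radius ρ = 0.4157; 0.4157 < 1: convergent.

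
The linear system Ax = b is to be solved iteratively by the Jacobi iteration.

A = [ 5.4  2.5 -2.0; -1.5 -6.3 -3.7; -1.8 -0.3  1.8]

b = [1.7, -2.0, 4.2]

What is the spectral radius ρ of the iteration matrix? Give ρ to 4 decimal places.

Write A = D+L+U with D = diag(5.4, -6.3, 1.8).
T_J = -D⁻¹(L+U): T[1,0] = -(-1.5)/(-6.3) = -0.2381; T[1,1] = 0.
  T[0,:] = [+0.0000  -0.4630  +0.3704]
  T[1,:] = [-0.2381  +0.0000  -0.5873]
  T[2,:] = [+1.0000  +0.1667  +0.0000]
|λ(T)| sorted: 0.8318, 0.5561, 0.5561.
spectral radius ρ = 0.8318; 0.8318 < 1, so it converges for any x₀.

0.8318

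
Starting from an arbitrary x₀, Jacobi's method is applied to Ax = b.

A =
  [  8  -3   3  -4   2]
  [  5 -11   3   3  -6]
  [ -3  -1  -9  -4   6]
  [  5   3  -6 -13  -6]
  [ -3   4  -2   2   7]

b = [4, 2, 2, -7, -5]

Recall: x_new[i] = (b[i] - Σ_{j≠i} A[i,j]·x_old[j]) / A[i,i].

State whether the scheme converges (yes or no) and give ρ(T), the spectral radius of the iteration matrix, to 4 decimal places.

no, ρ = 1.1602

Diagonal D = diag(8, -11, -9, -13, 7); L, U strict lower/upper.
T_J = -D⁻¹(L+U): T[0,3] = -(-4)/(8) = +0.5000; T[0,0] = 0.
  T[0,:] = [+0.0000 +0.3750 -0.3750 +0.5000 -0.2500]
  T[1,:] = [+0.4545 +0.0000 +0.2727 +0.2727 -0.5455]
  T[2,:] = [-0.3333 -0.1111 +0.0000 -0.4444 +0.6667]
  T[3,:] = [+0.3846 +0.2308 -0.4615 +0.0000 -0.4615]
  T[4,:] = [+0.4286 -0.5714 +0.2857 -0.2857 +0.0000]
|λ(T)| sorted: 1.1602, 0.9543, 0.4774, 0.1636, 0.1636.
ρ = 1.1602; 1.1602 > 1 ⇒ diverges.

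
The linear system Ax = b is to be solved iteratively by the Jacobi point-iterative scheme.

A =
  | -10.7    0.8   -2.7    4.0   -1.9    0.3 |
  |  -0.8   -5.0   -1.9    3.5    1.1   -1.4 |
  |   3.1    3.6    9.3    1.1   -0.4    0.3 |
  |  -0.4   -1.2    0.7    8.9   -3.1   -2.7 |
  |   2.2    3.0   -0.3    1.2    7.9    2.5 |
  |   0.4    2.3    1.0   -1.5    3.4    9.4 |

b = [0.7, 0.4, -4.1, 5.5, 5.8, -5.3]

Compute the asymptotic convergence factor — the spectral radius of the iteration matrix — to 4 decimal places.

0.8637

Write A = D+L+U with D = diag(-10.7, -5, 9.3, 8.9, 7.9, 9.4).
Jacobi: T = -D⁻¹(L+U), T[4,2] = -(-0.3)/(7.9) = +0.0380; T[4,4] = 0.
  T[0,:] = [+0.0000 +0.0748 -0.2523 +0.3738 -0.1776 +0.0280]
  T[1,:] = [-0.1600 +0.0000 -0.3800 +0.7000 +0.2200 -0.2800]
  T[2,:] = [-0.3333 -0.3871 +0.0000 -0.1183 +0.0430 -0.0323]
  T[3,:] = [+0.0449 +0.1348 -0.0787 +0.0000 +0.3483 +0.3034]
  T[4,:] = [-0.2785 -0.3797 +0.0380 -0.1519 +0.0000 -0.3165]
  T[5,:] = [-0.0426 -0.2447 -0.1064 +0.1596 -0.3617 +0.0000]
eigenvalue magnitudes: 0.8637, 0.4432, 0.4432, 0.1803, 0.1803, 0.1118.
ρ(T) = max|λ| = 0.8637; 0.8637 < 1, so it converges for any x₀.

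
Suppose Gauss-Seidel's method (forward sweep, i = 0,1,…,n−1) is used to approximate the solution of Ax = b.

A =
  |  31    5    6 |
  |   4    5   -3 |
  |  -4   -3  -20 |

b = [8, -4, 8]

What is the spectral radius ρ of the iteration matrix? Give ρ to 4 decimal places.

0.1690

Split A = D + L + U, D = diag(31, 5, -20).
GS T = -(D+L)⁻¹U: row 0 first, T[0,1] = -(5)/(31) = -0.1613; later rows by forward substitution.
  T[0,:] = [+0.0000  -0.1613  -0.1935]
  T[1,:] = [+0.0000  +0.1290  +0.7548]
  T[2,:] = [+0.0000  +0.0129  -0.0745]
eigenvalue magnitudes: 0.1690, 0.1145, 0.0000.
ρ(T) = max|λ| = 0.1690; 0.1690 < 1: convergent.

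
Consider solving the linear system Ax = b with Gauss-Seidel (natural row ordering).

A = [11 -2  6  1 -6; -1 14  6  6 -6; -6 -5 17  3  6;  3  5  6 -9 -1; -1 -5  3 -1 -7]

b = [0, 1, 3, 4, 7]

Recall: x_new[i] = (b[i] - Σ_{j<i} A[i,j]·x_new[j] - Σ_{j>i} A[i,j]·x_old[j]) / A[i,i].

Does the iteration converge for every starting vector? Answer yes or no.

Let D = diag(11, 14, 17, -9, -7); L, U the strict triangles.
T_GS = -(D+L)⁻¹U: row 0 first, T[0,4] = -(-6)/(11) = +0.5455; later rows by forward substitution.
  T[0,:] = [+0.0000, +0.1818, -0.5455, -0.0909, +0.5455]
  T[1,:] = [+0.0000, +0.0130, -0.4675, -0.4351, +0.4675]
  T[2,:] = [+0.0000, +0.0680, -0.3300, -0.3365, -0.0229]
  T[3,:] = [+0.0000, +0.1131, -0.6616, -0.4964, +0.3152]
  T[4,:] = [+0.0000, -0.0223, +0.3649, +0.2504, -0.4667]
|eigenvalues of T|: 0.9125, 0.3779, 0.0308, 0.0205, 0.0000.
ρ = 0.9125; 0.9125 < 1, so it converges for any x₀.

yes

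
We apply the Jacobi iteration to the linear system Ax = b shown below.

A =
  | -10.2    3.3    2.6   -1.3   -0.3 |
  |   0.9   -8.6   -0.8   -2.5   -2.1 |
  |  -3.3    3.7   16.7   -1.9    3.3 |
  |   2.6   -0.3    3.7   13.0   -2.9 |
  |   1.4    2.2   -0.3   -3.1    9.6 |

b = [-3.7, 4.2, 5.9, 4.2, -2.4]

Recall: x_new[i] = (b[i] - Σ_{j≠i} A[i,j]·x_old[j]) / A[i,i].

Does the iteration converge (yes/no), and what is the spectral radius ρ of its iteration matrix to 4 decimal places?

Diagonal D = diag(-10.2, -8.6, 16.7, 13, 9.6); L, U strict lower/upper.
T_J = -D⁻¹(L+U): T[4,1] = -(2.2)/(9.6) = -0.2292; T[4,4] = 0.
  T[0,:] = [+0.0000  +0.3235  +0.2549  -0.1275  -0.0294]
  T[1,:] = [+0.1047  +0.0000  -0.0930  -0.2907  -0.2442]
  T[2,:] = [+0.1976  -0.2216  +0.0000  +0.1138  -0.1976]
  T[3,:] = [-0.2000  +0.0231  -0.2846  +0.0000  +0.2231]
  T[4,:] = [-0.1458  -0.2292  +0.0312  +0.3229  +0.0000]
eigenvalue magnitudes: 0.5599, 0.2908, 0.2908, 0.1355, 0.1355.
ρ(T) = max|λ| = 0.5599; 0.5599 < 1: convergent.

yes, ρ = 0.5599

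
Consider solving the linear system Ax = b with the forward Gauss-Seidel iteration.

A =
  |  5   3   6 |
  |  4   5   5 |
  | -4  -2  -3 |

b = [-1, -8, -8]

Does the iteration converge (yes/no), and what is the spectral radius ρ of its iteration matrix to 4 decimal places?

no, ρ = 1.6097

Write A = D+L+U with D = diag(5, 5, -3).
GS T = -(D+L)⁻¹U: row 0 first, T[0,1] = -(3)/(5) = -0.6000; later rows by forward substitution.
  T[0,:] = [+0.0000 -0.6000 -1.2000]
  T[1,:] = [+0.0000 +0.4800 -0.0400]
  T[2,:] = [+0.0000 +0.4800 +1.6267]
eigenvalue magnitudes: 1.6097, 0.4970, 0.0000.
ρ = 1.6097; 1.6097 > 1, so it fails to converge.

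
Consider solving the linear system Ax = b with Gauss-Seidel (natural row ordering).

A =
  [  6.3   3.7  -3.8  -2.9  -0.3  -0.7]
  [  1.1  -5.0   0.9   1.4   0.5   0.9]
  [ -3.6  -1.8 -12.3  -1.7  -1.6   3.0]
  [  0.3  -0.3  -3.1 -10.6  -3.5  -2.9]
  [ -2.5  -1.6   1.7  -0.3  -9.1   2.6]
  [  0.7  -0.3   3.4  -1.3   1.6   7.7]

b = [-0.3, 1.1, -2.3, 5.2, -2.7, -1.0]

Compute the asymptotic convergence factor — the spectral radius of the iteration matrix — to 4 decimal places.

0.6007

Let D = diag(6.3, -5, -12.3, -10.6, -9.1, 7.7); L, U the strict triangles.
T_GS = -(D+L)⁻¹U: row 0 first, T[0,3] = -(-2.9)/(6.3) = +0.4603; later rows by forward substitution.
  T[0,:] = [+0.0000, -0.5873, +0.6032, +0.4603, +0.0476, +0.1111]
  T[1,:] = [+0.0000, -0.1292, +0.3127, +0.3813, +0.1105, +0.2044]
  T[2,:] = [+0.0000, +0.1908, -0.2223, -0.3287, -0.1602, +0.1815]
  T[3,:] = [+0.0000, -0.0688, +0.0732, +0.0984, -0.2851, -0.3293]
  T[4,:] = [+0.0000, +0.2220, -0.2646, -0.2582, -0.0530, +0.2640]
  T[5,:] = [+0.0000, -0.0936, +0.1229, +0.1884, +0.0336, -0.1927]
|eigenvalues of T|: 0.6007, 0.2147, 0.2147, 0.1158, 0.0391, 0.0000.
ρ(T) = max|λ| = 0.6007; 0.6007 < 1: convergent.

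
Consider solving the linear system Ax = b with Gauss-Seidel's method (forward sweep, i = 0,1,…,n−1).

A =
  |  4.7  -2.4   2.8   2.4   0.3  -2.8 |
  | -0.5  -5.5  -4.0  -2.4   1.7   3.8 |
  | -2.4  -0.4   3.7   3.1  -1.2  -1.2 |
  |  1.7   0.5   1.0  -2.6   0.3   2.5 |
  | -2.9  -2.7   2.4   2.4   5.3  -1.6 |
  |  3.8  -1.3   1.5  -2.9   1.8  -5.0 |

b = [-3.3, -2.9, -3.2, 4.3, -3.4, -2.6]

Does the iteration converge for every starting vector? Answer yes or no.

no

Write A = D+L+U with D = diag(4.7, -5.5, 3.7, -2.6, 5.3, -5).
T_GS = -(D+L)⁻¹U: row 0 first, T[0,3] = -(2.4)/(4.7) = -0.5106; later rows by forward substitution.
  T[0,:] = [+0.0000  +0.5106  -0.5957  -0.5106  -0.0638  +0.5957]
  T[1,:] = [+0.0000  -0.0464  -0.6731  -0.3899  +0.3149  +0.6368]
  T[2,:] = [+0.0000  +0.3262  -0.4592  -1.2112  +0.3170  +0.7796]
  T[3,:] = [+0.0000  +0.4504  -0.6956  -0.8747  +0.2561  +1.7734]
  T[4,:] = [+0.0000  -0.0959  -0.1460  +0.4665  -0.1340  -0.2038]
  T[5,:] = [+0.0000  +0.2022  -0.0646  +0.0252  -0.2321  -0.5808]
|λ(T)| sorted: 1.5697, 0.5734, 0.5734, 0.3636, 0.0439, 0.0000.
ρ(T) = max|λ| = 1.5697; 1.5697 > 1, so it fails to converge.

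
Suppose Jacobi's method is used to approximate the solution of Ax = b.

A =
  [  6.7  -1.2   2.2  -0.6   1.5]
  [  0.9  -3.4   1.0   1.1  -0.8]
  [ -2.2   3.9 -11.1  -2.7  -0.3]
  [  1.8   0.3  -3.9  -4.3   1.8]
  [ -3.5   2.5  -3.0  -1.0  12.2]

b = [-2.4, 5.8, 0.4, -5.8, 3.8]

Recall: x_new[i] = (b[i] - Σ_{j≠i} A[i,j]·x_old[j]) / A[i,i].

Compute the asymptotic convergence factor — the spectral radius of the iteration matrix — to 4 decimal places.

Split A = D + L + U, D = diag(6.7, -3.4, -11.1, -4.3, 12.2).
T_J = -D⁻¹(L+U): T[0,1] = -(-1.2)/(6.7) = +0.1791; T[0,0] = 0.
  T[0,:] = [+0.0000 +0.1791 -0.3284 +0.0896 -0.2239]
  T[1,:] = [+0.2647 +0.0000 +0.2941 +0.3235 -0.2353]
  T[2,:] = [-0.1982 +0.3514 +0.0000 -0.2432 -0.0270]
  T[3,:] = [+0.4186 +0.0698 -0.9070 +0.0000 +0.4186]
  T[4,:] = [+0.2869 -0.2049 +0.2459 +0.0820 +0.0000]
eigenvalue magnitudes: 0.8329, 0.4647, 0.4647, 0.2223, 0.2223.
spectral radius ρ = 0.8329; 0.8329 < 1 ⇒ converges.

0.8329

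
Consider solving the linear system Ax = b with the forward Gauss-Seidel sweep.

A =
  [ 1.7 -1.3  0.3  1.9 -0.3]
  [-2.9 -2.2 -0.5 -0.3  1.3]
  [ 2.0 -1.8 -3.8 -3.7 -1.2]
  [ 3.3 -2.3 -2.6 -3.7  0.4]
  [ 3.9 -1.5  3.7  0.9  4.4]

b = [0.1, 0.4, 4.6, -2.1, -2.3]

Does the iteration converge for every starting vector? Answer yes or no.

Let D = diag(1.7, -2.2, -3.8, -3.7, 4.4); L, U the strict triangles.
Gauss-Seidel: T = -(D+L)⁻¹U, row 0 first, T[0,2] = -(0.3)/(1.7) = -0.1765; later rows by forward substitution.
  T[0,:] = [+0.0000  +0.7647  -0.1765  -1.1176  +0.1765]
  T[1,:] = [+0.0000  -1.0080  +0.0053  +1.3369  +0.3583]
  T[2,:] = [+0.0000  +0.8800  -0.0954  -2.1952  -0.3926]
  T[3,:] = [+0.0000  +0.6903  -0.0937  -0.2853  +0.3187]
  T[4,:] = [+0.0000  -1.9026  +0.2576  +3.3507  +0.2307]
|roots of det(T-λI)|: 1.6575, 0.9929, 0.5127, 0.0192, 0.0000.
ρ = 1.6575; 1.6575 > 1: divergent.

no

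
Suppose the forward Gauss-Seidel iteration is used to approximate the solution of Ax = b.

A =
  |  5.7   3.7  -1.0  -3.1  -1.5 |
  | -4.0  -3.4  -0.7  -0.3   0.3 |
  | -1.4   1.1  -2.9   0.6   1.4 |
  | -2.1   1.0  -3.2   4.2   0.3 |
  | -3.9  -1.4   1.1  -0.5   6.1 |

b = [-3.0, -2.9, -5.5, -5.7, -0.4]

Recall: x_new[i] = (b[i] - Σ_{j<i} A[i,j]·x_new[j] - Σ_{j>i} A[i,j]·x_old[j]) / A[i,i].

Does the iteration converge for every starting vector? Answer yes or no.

yes

Split A = D + L + U, D = diag(5.7, -3.4, -2.9, 4.2, 6.1).
Gauss-Seidel: T = -(D+L)⁻¹U, row 0 first, T[0,3] = -(-3.1)/(5.7) = +0.5439; later rows by forward substitution.
  T[0,:] = [+0.0000, -0.6491, +0.1754, +0.5439, +0.2632]
  T[1,:] = [+0.0000, +0.7637, -0.4123, -0.7281, -0.2214]
  T[2,:] = [+0.0000, +0.6030, -0.2411, -0.3318, +0.2718]
  T[3,:] = [+0.0000, -0.0469, +0.0022, +0.1925, +0.3199]
  T[4,:] = [+0.0000, -0.3523, +0.0612, +0.2562, +0.0947]
|λ(T)| sorted: 0.8855, 0.3022, 0.3022, 0.0156, 0.0000.
ρ = 0.8855; 0.8855 < 1 ⇒ converges.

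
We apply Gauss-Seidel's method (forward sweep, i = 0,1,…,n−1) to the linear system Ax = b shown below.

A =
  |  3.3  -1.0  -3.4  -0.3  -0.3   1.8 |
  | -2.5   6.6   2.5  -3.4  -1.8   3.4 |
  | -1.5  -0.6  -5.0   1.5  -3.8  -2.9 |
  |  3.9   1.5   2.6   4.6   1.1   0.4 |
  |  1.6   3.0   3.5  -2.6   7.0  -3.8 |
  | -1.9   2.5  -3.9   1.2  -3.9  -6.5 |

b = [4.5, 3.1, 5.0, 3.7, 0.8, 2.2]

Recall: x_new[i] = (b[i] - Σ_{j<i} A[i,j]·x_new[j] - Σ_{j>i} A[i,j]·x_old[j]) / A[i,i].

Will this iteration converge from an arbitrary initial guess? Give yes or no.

no

A = D + L + U where D = diag(3.3, 6.6, -5, 4.6, 7, -6.5).
T_GS = -(D+L)⁻¹U: row 0 first, T[0,1] = -(-1)/(3.3) = +0.3030; later rows by forward substitution.
  T[0,:] = [+0.0000, +0.3030, +1.0303, +0.0909, +0.0909, -0.5455]
  T[1,:] = [+0.0000, +0.1148, +0.0115, +0.5496, +0.3072, -0.7218]
  T[2,:] = [+0.0000, -0.1047, -0.3105, +0.2068, -0.8241, -0.3298]
  T[3,:] = [+0.0000, -0.2352, -0.7018, -0.3732, +0.0494, +0.7972]
  T[4,:] = [+0.0000, -0.1535, -0.3458, -0.4983, +0.2780, +1.4379]
  T[5,:] = [+0.0000, +0.0670, -0.0325, +0.2908, +0.4284, -0.6358]
|λ(T)| sorted: 1.2785, 0.8062, 0.3699, 0.3699, 0.0093, 0.0000.
spectral radius ρ = 1.2785; 1.2785 > 1 ⇒ diverges.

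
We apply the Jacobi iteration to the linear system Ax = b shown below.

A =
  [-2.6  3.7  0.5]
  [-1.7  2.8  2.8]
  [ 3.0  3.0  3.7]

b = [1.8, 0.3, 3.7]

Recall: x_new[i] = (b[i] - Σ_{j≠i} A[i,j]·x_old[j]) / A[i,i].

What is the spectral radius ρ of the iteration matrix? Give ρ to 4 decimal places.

1.4928

Diagonal D = diag(-2.6, 2.8, 3.7); L, U strict lower/upper.
T_J = -D⁻¹(L+U): T[1,0] = -(-1.7)/(2.8) = +0.6071; T[1,1] = 0.
  T[0,:] = [+0.0000, +1.4231, +0.1923]
  T[1,:] = [+0.6071, +0.0000, -1.0000]
  T[2,:] = [-0.8108, -0.8108, +0.0000]
|roots of det(T-λI)|: 1.4928, 0.8423, 0.8423.
ρ(T) = max|λ| = 1.4928; 1.4928 > 1 ⇒ diverges.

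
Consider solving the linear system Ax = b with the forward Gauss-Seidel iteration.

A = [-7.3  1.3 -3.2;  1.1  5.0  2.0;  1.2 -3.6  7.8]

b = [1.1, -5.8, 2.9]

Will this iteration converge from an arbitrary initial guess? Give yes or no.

yes

Write A = D+L+U with D = diag(-7.3, 5, 7.8).
Gauss-Seidel: T = -(D+L)⁻¹U, row 0 first, T[0,2] = -(-3.2)/(-7.3) = -0.4384; later rows by forward substitution.
  T[0,:] = [+0.0000  +0.1781  -0.4384]
  T[1,:] = [+0.0000  -0.0392  -0.3036]
  T[2,:] = [+0.0000  -0.0455  -0.0727]
|λ(T)| sorted: 0.1746, 0.0628, 0.0000.
spectral radius ρ = 0.1746; 0.1746 < 1 ⇒ converges.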